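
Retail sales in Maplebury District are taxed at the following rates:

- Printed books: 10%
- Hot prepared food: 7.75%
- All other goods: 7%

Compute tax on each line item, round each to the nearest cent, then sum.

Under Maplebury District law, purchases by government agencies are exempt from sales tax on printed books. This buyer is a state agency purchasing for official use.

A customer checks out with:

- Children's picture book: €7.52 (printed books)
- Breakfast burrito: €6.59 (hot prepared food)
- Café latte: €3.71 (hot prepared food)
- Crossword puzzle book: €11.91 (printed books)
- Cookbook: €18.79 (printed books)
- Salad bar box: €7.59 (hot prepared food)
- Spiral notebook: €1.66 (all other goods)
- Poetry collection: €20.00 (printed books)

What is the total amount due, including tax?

€79.28

Children's picture book €7.52: printed books, buyer-exempt → 0% → €0.00
Breakfast burrito €6.59: hot prepared food → 7.75% → €0.51
Café latte €3.71: hot prepared food → 7.75% → €0.29
Crossword puzzle book €11.91: printed books, buyer-exempt → 0% → €0.00
Cookbook €18.79: printed books, buyer-exempt → 0% → €0.00
Salad bar box €7.59: hot prepared food → 7.75% → €0.59
Spiral notebook €1.66: all other goods → 7% → €0.12
Poetry collection €20.00: printed books, buyer-exempt → 0% → €0.00
Subtotal = €77.77; tax = €1.51; total due = €79.28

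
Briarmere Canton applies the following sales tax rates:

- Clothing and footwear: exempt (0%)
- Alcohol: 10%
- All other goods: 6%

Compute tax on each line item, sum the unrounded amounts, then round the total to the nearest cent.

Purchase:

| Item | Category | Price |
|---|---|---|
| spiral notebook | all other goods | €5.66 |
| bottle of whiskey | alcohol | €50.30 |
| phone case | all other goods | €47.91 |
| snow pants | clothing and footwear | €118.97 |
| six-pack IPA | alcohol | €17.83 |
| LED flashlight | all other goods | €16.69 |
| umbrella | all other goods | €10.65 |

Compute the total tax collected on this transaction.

Spiral notebook €5.66: all other goods → 6% → €0.3396
Bottle of whiskey €50.30: alcohol → 10% → €5.03
Phone case €47.91: all other goods → 6% → €2.8746
Snow pants €118.97: clothing and footwear → 0% → €0.00
Six-pack IPA €17.83: alcohol → 10% → €1.783
LED flashlight €16.69: all other goods → 6% → €1.0014
Umbrella €10.65: all other goods → 6% → €0.639
Unrounded tax sum = €11.6676 → €11.67

€11.67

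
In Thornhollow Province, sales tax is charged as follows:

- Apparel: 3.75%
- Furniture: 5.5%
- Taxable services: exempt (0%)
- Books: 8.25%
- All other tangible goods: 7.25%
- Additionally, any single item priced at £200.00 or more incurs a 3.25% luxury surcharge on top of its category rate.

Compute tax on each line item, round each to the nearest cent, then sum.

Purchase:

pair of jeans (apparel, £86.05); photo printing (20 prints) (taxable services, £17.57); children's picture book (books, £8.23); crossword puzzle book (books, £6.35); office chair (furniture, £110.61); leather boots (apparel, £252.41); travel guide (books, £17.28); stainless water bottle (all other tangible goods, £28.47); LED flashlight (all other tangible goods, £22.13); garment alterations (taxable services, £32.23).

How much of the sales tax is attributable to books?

£2.63

Children's picture book £8.23: books → 8.25% → £0.68
Crossword puzzle book £6.35: books → 8.25% → £0.52
Travel guide £17.28: books → 8.25% → £1.43
Tax on books = £0.68 + £0.52 + £1.43 = £2.63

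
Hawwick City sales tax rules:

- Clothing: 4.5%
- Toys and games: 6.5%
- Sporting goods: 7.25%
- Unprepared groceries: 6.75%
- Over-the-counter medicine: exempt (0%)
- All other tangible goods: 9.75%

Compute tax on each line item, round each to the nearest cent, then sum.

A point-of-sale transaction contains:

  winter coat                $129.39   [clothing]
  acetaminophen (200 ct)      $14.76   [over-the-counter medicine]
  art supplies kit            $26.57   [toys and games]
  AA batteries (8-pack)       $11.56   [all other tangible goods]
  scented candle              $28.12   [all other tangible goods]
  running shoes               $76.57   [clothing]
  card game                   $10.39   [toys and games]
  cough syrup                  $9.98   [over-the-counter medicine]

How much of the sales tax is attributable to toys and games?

$2.41

Art supplies kit $26.57: toys and games → 6.5% → $1.73
Card game $10.39: toys and games → 6.5% → $0.68
Tax on toys and games = $1.73 + $0.68 = $2.41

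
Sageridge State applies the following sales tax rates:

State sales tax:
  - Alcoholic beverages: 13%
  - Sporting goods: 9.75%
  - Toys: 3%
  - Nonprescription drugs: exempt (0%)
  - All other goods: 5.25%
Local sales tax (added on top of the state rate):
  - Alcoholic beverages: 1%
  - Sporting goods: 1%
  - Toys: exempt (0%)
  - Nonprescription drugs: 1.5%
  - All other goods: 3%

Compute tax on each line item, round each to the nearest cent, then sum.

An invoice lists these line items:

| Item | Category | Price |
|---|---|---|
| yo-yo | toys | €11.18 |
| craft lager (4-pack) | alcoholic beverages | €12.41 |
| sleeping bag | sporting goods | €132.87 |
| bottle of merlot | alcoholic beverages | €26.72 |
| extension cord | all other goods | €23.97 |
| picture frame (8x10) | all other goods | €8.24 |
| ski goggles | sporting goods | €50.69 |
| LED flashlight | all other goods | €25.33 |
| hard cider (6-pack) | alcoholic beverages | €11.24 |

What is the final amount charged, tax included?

Yo-yo €11.18: toys → 3% + 0% local = 3% → €0.34
Craft lager (4-pack) €12.41: alcoholic beverages → 13% + 1% local = 14% → €1.74
Sleeping bag €132.87: sporting goods → 9.75% + 1% local = 10.75% → €14.28
Bottle of merlot €26.72: alcoholic beverages → 13% + 1% local = 14% → €3.74
Extension cord €23.97: all other goods → 5.25% + 3% local = 8.25% → €1.98
Picture frame (8x10) €8.24: all other goods → 5.25% + 3% local = 8.25% → €0.68
Ski goggles €50.69: sporting goods → 9.75% + 1% local = 10.75% → €5.45
LED flashlight €25.33: all other goods → 5.25% + 3% local = 8.25% → €2.09
Hard cider (6-pack) €11.24: alcoholic beverages → 13% + 1% local = 14% → €1.57
Subtotal = €302.65; tax = €31.87; total due = €334.52

€334.52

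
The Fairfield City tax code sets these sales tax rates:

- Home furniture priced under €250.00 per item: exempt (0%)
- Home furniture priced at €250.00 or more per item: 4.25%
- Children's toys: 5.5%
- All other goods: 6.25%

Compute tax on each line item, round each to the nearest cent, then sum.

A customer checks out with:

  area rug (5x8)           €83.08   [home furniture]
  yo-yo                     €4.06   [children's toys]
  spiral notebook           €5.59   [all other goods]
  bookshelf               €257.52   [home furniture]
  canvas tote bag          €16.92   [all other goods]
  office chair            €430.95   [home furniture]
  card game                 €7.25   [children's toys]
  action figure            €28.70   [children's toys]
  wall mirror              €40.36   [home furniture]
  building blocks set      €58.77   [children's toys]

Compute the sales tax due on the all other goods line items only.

€1.41

Spiral notebook €5.59: all other goods → 6.25% → €0.35
Canvas tote bag €16.92: all other goods → 6.25% → €1.06
Tax on all other goods = €0.35 + €1.06 = €1.41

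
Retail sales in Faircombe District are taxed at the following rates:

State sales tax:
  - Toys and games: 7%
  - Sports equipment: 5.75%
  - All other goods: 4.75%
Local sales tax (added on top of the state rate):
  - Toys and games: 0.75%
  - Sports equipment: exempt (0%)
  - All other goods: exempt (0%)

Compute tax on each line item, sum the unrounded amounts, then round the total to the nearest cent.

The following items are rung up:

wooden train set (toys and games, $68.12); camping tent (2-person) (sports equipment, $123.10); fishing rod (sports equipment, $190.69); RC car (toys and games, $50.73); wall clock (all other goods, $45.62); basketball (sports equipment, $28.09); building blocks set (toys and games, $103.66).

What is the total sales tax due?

Wooden train set $68.12: toys and games → 7% + 0.75% local = 7.75% → $5.2793
Camping tent (2-person) $123.10: sports equipment → 5.75% + 0% local = 5.75% → $7.07825
Fishing rod $190.69: sports equipment → 5.75% + 0% local = 5.75% → $10.964675
RC car $50.73: toys and games → 7% + 0.75% local = 7.75% → $3.931575
Wall clock $45.62: all other goods → 4.75% + 0% local = 4.75% → $2.16695
Basketball $28.09: sports equipment → 5.75% + 0% local = 5.75% → $1.615175
Building blocks set $103.66: toys and games → 7% + 0.75% local = 7.75% → $8.03365
Unrounded tax sum = $39.069575 → $39.07

$39.07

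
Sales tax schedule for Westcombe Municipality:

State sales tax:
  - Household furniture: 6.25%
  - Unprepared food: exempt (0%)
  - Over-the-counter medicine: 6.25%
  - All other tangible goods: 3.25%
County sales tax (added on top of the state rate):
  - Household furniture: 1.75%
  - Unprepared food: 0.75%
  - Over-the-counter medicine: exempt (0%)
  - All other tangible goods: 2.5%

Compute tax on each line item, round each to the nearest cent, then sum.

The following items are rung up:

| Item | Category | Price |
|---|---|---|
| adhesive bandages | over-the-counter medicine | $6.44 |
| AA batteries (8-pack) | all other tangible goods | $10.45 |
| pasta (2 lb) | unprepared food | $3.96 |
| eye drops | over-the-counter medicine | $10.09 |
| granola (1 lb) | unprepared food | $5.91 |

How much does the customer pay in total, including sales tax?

Adhesive bandages $6.44: over-the-counter medicine → 6.25% + 0% county = 6.25% → $0.40
AA batteries (8-pack) $10.45: all other tangible goods → 3.25% + 2.5% county = 5.75% → $0.60
Pasta (2 lb) $3.96: unprepared food → 0% + 0.75% county = 0.75% → $0.03
Eye drops $10.09: over-the-counter medicine → 6.25% + 0% county = 6.25% → $0.63
Granola (1 lb) $5.91: unprepared food → 0% + 0.75% county = 0.75% → $0.04
Subtotal = $36.85; tax = $1.70; total due = $38.55

$38.55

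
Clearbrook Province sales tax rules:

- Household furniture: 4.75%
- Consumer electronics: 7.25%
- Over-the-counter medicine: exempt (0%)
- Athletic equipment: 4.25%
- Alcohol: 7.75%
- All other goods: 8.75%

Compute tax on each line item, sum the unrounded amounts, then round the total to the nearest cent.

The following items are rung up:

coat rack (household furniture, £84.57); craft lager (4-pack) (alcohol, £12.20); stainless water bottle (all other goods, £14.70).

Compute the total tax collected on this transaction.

£6.25

Coat rack £84.57: household furniture → 4.75% → £4.017075
Craft lager (4-pack) £12.20: alcohol → 7.75% → £0.9455
Stainless water bottle £14.70: all other goods → 8.75% → £1.28625
Unrounded tax sum = £6.248825 → £6.25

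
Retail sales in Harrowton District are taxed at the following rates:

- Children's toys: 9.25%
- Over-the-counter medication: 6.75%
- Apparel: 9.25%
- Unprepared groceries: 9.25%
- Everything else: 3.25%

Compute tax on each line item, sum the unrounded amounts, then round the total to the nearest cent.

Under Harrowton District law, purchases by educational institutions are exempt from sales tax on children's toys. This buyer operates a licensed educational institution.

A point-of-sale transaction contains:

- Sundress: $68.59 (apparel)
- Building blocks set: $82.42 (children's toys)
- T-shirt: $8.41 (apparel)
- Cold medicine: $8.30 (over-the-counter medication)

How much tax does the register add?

Sundress $68.59: apparel → 9.25% → $6.344575
Building blocks set $82.42: children's toys, buyer-exempt → 0% → $0.00
T-shirt $8.41: apparel → 9.25% → $0.777925
Cold medicine $8.30: over-the-counter medication → 6.75% → $0.56025
Unrounded tax sum = $7.68275 → $7.68

$7.68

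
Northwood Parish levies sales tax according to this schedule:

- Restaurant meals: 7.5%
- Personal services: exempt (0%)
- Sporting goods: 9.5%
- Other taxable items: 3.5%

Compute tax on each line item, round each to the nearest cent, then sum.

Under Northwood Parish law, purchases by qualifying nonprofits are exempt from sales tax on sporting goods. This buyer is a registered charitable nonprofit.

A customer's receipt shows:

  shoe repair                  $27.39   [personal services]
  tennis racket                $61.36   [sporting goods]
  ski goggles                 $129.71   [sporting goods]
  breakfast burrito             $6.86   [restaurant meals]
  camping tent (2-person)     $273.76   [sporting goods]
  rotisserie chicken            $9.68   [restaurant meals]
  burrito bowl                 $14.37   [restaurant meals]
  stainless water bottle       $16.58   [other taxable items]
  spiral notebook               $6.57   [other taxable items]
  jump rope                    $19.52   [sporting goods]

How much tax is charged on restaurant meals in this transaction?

$2.32

Breakfast burrito $6.86: restaurant meals → 7.5% → $0.51
Rotisserie chicken $9.68: restaurant meals → 7.5% → $0.73
Burrito bowl $14.37: restaurant meals → 7.5% → $1.08
Tax on restaurant meals = $0.51 + $0.73 + $1.08 = $2.32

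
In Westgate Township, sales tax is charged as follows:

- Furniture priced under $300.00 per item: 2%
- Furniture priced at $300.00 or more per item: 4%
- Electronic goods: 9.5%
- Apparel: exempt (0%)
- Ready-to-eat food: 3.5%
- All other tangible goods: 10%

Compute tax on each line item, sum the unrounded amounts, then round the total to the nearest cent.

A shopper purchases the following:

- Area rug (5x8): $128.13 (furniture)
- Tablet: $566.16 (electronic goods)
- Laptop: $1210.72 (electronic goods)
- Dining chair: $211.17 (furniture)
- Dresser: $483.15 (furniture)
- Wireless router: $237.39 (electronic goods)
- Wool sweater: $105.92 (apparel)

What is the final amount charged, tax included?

$3160.11

Area rug (5x8) $128.13: furniture, under $300.00 → 2% → $2.5626
Tablet $566.16: electronic goods → 9.5% → $53.7852
Laptop $1210.72: electronic goods → 9.5% → $115.0184
Dining chair $211.17: furniture, under $300.00 → 2% → $4.2234
Dresser $483.15: furniture, $300.00 or more → 4% → $19.326
Wireless router $237.39: electronic goods → 9.5% → $22.55205
Wool sweater $105.92: apparel → 0% → $0.00
Subtotal = $2942.64; unrounded tax = $217.46765 → $217.47; total due = $3160.11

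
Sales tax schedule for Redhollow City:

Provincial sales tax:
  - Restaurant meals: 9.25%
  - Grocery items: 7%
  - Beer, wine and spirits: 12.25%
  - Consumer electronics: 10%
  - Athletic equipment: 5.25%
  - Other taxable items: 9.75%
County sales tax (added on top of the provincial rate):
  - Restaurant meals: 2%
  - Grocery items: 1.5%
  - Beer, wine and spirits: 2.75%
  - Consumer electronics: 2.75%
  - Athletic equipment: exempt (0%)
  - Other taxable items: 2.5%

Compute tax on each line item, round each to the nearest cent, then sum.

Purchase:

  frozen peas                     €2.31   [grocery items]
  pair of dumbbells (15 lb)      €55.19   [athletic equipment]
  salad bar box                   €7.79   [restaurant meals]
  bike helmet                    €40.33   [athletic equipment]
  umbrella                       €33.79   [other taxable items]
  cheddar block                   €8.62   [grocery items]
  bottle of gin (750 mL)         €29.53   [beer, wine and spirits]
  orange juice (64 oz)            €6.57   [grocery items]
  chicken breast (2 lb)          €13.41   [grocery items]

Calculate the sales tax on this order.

Frozen peas €2.31: grocery items → 7% + 1.5% county = 8.5% → €0.20
Pair of dumbbells (15 lb) €55.19: athletic equipment → 5.25% + 0% county = 5.25% → €2.90
Salad bar box €7.79: restaurant meals → 9.25% + 2% county = 11.25% → €0.88
Bike helmet €40.33: athletic equipment → 5.25% + 0% county = 5.25% → €2.12
Umbrella €33.79: other taxable items → 9.75% + 2.5% county = 12.25% → €4.14
Cheddar block €8.62: grocery items → 7% + 1.5% county = 8.5% → €0.73
Bottle of gin (750 mL) €29.53: beer, wine and spirits → 12.25% + 2.75% county = 15% → €4.43
Orange juice (64 oz) €6.57: grocery items → 7% + 1.5% county = 8.5% → €0.56
Chicken breast (2 lb) €13.41: grocery items → 7% + 1.5% county = 8.5% → €1.14
Total tax = €0.20 + €2.90 + €0.88 + €2.12 + €4.14 + €0.73 + €4.43 + €0.56 + €1.14 = €17.10

€17.10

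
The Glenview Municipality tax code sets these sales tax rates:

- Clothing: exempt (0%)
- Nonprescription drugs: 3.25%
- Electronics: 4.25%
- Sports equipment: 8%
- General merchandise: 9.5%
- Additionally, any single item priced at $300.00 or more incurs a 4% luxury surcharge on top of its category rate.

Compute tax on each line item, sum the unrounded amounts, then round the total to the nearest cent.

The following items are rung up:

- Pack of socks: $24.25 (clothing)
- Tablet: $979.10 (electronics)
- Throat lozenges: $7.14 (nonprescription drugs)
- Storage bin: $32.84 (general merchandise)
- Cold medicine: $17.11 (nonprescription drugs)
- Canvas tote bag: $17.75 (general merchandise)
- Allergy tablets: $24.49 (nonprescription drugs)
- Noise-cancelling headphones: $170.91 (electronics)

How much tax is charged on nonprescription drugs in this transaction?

Throat lozenges $7.14: nonprescription drugs → 3.25% → $0.23205
Cold medicine $17.11: nonprescription drugs → 3.25% → $0.556075
Allergy tablets $24.49: nonprescription drugs → 3.25% → $0.795925
Tax on nonprescription drugs: unrounded sum = $1.58405 → $1.58

$1.58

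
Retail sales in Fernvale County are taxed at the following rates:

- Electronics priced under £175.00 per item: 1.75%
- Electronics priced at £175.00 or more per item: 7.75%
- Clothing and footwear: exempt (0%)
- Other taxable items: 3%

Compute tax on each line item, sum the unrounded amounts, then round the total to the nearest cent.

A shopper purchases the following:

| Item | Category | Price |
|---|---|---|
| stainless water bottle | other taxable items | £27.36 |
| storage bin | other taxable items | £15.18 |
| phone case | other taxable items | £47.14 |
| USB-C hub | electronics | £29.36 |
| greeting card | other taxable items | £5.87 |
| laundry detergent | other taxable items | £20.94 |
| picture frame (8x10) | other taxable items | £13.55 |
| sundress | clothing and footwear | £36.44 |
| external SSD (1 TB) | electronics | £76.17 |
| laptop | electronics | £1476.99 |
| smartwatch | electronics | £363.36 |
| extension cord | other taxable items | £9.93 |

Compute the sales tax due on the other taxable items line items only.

Stainless water bottle £27.36: other taxable items → 3% → £0.8208
Storage bin £15.18: other taxable items → 3% → £0.4554
Phone case £47.14: other taxable items → 3% → £1.4142
Greeting card £5.87: other taxable items → 3% → £0.1761
Laundry detergent £20.94: other taxable items → 3% → £0.6282
Picture frame (8x10) £13.55: other taxable items → 3% → £0.4065
Extension cord £9.93: other taxable items → 3% → £0.2979
Tax on other taxable items: unrounded sum = £4.1991 → £4.20

£4.20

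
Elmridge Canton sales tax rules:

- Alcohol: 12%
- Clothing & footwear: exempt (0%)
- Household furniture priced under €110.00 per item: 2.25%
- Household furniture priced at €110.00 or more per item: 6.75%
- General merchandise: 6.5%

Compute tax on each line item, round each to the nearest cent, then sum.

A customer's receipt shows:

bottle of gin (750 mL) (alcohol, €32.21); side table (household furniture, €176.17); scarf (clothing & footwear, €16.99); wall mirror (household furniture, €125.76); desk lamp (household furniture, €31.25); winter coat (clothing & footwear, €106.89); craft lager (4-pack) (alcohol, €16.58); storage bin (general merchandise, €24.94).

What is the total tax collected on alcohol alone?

Bottle of gin (750 mL) €32.21: alcohol → 12% → €3.87
Craft lager (4-pack) €16.58: alcohol → 12% → €1.99
Tax on alcohol = €3.87 + €1.99 = €5.86

€5.86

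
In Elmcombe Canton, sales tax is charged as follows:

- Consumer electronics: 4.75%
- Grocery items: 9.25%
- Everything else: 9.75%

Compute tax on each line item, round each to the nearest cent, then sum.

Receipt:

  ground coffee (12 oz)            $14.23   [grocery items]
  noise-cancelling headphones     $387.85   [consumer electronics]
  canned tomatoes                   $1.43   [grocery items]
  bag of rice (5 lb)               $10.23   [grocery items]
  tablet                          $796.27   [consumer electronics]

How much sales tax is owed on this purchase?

Ground coffee (12 oz) $14.23: grocery items → 9.25% → $1.32
Noise-cancelling headphones $387.85: consumer electronics → 4.75% → $18.42
Canned tomatoes $1.43: grocery items → 9.25% → $0.13
Bag of rice (5 lb) $10.23: grocery items → 9.25% → $0.95
Tablet $796.27: consumer electronics → 4.75% → $37.82
Total tax = $1.32 + $18.42 + $0.13 + $0.95 + $37.82 = $58.64

$58.64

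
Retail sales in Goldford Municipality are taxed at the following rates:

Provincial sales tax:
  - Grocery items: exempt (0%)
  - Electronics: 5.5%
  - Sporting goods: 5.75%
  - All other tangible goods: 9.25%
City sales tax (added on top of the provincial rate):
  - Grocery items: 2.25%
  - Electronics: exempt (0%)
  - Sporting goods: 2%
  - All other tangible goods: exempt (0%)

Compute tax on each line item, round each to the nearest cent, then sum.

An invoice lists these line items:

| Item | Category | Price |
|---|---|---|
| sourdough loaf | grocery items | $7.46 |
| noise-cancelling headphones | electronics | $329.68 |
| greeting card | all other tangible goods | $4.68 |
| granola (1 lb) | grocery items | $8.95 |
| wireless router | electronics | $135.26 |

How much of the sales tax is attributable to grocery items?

Sourdough loaf $7.46: grocery items → 0% + 2.25% city = 2.25% → $0.17
Granola (1 lb) $8.95: grocery items → 0% + 2.25% city = 2.25% → $0.20
Tax on grocery items = $0.17 + $0.20 = $0.37

$0.37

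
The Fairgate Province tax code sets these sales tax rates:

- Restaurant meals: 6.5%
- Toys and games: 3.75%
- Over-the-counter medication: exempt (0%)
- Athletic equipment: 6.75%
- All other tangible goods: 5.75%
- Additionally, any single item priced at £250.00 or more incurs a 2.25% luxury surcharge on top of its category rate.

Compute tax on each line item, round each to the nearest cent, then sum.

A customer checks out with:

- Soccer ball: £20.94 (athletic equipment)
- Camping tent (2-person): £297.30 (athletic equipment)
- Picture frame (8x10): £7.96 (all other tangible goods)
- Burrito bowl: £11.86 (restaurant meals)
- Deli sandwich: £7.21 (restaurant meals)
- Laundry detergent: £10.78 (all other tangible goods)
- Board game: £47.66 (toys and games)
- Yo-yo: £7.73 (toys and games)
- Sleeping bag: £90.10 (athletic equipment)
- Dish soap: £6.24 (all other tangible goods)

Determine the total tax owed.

Soccer ball £20.94: athletic equipment → 6.75% → £1.41
Camping tent (2-person) £297.30: athletic equipment → 6.75% + 2.25% surcharge = 9% → £26.76
Picture frame (8x10) £7.96: all other tangible goods → 5.75% → £0.46
Burrito bowl £11.86: restaurant meals → 6.5% → £0.77
Deli sandwich £7.21: restaurant meals → 6.5% → £0.47
Laundry detergent £10.78: all other tangible goods → 5.75% → £0.62
Board game £47.66: toys and games → 3.75% → £1.79
Yo-yo £7.73: toys and games → 3.75% → £0.29
Sleeping bag £90.10: athletic equipment → 6.75% → £6.08
Dish soap £6.24: all other tangible goods → 5.75% → £0.36
Total tax = £1.41 + £26.76 + £0.46 + £0.77 + £0.47 + £0.62 + £1.79 + £0.29 + £6.08 + £0.36 = £39.01

£39.01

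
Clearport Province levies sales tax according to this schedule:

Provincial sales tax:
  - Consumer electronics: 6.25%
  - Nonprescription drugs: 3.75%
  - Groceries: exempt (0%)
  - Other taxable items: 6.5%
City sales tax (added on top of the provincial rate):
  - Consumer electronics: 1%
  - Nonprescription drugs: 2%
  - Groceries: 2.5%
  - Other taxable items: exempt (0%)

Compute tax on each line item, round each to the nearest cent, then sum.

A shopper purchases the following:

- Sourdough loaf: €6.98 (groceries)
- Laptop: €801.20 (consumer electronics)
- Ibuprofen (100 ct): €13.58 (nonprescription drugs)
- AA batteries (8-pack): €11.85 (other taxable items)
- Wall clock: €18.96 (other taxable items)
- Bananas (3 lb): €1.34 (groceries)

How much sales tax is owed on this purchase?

€61.07

Sourdough loaf €6.98: groceries → 0% + 2.5% city = 2.5% → €0.17
Laptop €801.20: consumer electronics → 6.25% + 1% city = 7.25% → €58.09
Ibuprofen (100 ct) €13.58: nonprescription drugs → 3.75% + 2% city = 5.75% → €0.78
AA batteries (8-pack) €11.85: other taxable items → 6.5% + 0% city = 6.5% → €0.77
Wall clock €18.96: other taxable items → 6.5% + 0% city = 6.5% → €1.23
Bananas (3 lb) €1.34: groceries → 0% + 2.5% city = 2.5% → €0.03
Total tax = €0.17 + €58.09 + €0.78 + €0.77 + €1.23 + €0.03 = €61.07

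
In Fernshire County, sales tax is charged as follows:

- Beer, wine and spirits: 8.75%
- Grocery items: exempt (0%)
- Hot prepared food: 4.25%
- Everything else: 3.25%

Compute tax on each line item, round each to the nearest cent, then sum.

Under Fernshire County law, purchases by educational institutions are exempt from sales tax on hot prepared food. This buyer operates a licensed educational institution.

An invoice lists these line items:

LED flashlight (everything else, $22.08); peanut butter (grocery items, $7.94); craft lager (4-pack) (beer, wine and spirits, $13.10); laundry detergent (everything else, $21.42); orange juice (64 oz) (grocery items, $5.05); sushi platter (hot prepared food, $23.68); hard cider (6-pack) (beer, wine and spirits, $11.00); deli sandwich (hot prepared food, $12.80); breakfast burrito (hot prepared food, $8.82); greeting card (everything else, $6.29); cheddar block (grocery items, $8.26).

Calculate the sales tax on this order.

LED flashlight $22.08: everything else → 3.25% → $0.72
Peanut butter $7.94: grocery items → 0% → $0.00
Craft lager (4-pack) $13.10: beer, wine and spirits → 8.75% → $1.15
Laundry detergent $21.42: everything else → 3.25% → $0.70
Orange juice (64 oz) $5.05: grocery items → 0% → $0.00
Sushi platter $23.68: hot prepared food, buyer-exempt → 0% → $0.00
Hard cider (6-pack) $11.00: beer, wine and spirits → 8.75% → $0.96
Deli sandwich $12.80: hot prepared food, buyer-exempt → 0% → $0.00
Breakfast burrito $8.82: hot prepared food, buyer-exempt → 0% → $0.00
Greeting card $6.29: everything else → 3.25% → $0.20
Cheddar block $8.26: grocery items → 0% → $0.00
Total tax = $0.72 + $1.15 + $0.70 + $0.96 + $0.20 = $3.73

$3.73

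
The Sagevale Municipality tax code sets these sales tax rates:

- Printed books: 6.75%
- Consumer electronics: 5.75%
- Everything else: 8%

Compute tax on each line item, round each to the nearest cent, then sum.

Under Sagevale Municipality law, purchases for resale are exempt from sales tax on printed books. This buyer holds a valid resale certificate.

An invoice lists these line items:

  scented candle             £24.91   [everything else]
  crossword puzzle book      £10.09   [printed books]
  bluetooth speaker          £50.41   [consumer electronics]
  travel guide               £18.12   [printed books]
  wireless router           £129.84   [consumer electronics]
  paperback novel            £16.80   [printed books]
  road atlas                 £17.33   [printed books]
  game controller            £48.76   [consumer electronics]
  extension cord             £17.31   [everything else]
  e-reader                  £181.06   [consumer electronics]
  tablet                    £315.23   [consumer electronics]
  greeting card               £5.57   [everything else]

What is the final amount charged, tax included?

Scented candle £24.91: everything else → 8% → £1.99
Crossword puzzle book £10.09: printed books, buyer-exempt → 0% → £0.00
Bluetooth speaker £50.41: consumer electronics → 5.75% → £2.90
Travel guide £18.12: printed books, buyer-exempt → 0% → £0.00
Wireless router £129.84: consumer electronics → 5.75% → £7.47
Paperback novel £16.80: printed books, buyer-exempt → 0% → £0.00
Road atlas £17.33: printed books, buyer-exempt → 0% → £0.00
Game controller £48.76: consumer electronics → 5.75% → £2.80
Extension cord £17.31: everything else → 8% → £1.38
E-reader £181.06: consumer electronics → 5.75% → £10.41
Tablet £315.23: consumer electronics → 5.75% → £18.13
Greeting card £5.57: everything else → 8% → £0.45
Subtotal = £835.43; tax = £45.53; total due = £880.96

£880.96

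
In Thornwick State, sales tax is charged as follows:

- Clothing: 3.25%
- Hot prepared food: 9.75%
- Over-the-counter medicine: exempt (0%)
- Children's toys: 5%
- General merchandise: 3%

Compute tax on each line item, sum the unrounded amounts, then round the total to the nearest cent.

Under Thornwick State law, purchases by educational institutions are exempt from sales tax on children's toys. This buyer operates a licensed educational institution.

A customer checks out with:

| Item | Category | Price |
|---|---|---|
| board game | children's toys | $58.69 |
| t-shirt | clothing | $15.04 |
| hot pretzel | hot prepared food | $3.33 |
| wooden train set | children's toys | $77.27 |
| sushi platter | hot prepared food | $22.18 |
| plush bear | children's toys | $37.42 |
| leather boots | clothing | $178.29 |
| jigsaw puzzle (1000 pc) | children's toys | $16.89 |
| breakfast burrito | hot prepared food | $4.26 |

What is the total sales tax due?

$9.19

Board game $58.69: children's toys, buyer-exempt → 0% → $0.00
T-shirt $15.04: clothing → 3.25% → $0.4888
Hot pretzel $3.33: hot prepared food → 9.75% → $0.324675
Wooden train set $77.27: children's toys, buyer-exempt → 0% → $0.00
Sushi platter $22.18: hot prepared food → 9.75% → $2.16255
Plush bear $37.42: children's toys, buyer-exempt → 0% → $0.00
Leather boots $178.29: clothing → 3.25% → $5.794425
Jigsaw puzzle (1000 pc) $16.89: children's toys, buyer-exempt → 0% → $0.00
Breakfast burrito $4.26: hot prepared food → 9.75% → $0.41535
Unrounded tax sum = $9.1858 → $9.19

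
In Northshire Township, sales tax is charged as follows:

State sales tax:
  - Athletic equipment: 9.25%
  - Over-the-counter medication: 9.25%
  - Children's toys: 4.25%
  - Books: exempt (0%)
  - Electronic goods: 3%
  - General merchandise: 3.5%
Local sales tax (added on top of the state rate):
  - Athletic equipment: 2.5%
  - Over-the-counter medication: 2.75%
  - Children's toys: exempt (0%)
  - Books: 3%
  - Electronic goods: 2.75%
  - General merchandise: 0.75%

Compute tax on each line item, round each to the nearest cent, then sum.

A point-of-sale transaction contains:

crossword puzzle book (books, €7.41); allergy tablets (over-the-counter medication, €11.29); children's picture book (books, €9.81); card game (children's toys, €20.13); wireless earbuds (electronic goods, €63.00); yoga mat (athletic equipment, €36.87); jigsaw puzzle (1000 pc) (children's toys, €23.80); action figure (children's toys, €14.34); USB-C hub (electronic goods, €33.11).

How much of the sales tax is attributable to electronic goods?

Wireless earbuds €63.00: electronic goods → 3% + 2.75% local = 5.75% → €3.62
USB-C hub €33.11: electronic goods → 3% + 2.75% local = 5.75% → €1.90
Tax on electronic goods = €3.62 + €1.90 = €5.52

€5.52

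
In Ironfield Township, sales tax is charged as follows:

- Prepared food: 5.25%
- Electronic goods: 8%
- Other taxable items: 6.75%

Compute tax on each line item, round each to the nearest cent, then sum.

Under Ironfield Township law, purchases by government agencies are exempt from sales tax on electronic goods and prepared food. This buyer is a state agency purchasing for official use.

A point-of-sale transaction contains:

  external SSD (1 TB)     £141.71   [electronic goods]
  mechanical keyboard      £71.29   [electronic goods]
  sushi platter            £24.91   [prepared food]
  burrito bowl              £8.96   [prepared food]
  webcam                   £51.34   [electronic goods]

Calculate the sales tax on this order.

£0.00

External SSD (1 TB) £141.71: electronic goods, buyer-exempt → 0% → £0.00
Mechanical keyboard £71.29: electronic goods, buyer-exempt → 0% → £0.00
Sushi platter £24.91: prepared food, buyer-exempt → 0% → £0.00
Burrito bowl £8.96: prepared food, buyer-exempt → 0% → £0.00
Webcam £51.34: electronic goods, buyer-exempt → 0% → £0.00
Total tax = £0.00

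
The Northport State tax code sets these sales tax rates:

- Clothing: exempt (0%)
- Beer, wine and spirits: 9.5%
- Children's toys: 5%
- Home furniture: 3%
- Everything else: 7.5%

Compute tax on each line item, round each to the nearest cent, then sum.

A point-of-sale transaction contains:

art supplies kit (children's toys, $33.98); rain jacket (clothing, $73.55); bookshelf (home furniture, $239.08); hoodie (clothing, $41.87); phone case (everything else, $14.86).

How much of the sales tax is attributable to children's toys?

Art supplies kit $33.98: children's toys → 5% → $1.70
Tax on children's toys = $1.70

$1.70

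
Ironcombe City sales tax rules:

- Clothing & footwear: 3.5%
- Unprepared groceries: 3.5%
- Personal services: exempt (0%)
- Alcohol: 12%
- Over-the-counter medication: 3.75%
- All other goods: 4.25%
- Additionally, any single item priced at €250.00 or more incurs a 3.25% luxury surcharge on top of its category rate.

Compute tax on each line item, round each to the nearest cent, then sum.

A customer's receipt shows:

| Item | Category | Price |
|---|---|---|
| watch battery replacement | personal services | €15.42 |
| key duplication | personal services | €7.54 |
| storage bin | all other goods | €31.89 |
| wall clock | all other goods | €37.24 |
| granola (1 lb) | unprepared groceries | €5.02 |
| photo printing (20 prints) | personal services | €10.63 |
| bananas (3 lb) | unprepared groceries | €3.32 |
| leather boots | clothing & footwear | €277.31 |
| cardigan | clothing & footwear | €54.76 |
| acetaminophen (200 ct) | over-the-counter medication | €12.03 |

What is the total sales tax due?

Watch battery replacement €15.42: personal services → 0% → €0.00
Key duplication €7.54: personal services → 0% → €0.00
Storage bin €31.89: all other goods → 4.25% → €1.36
Wall clock €37.24: all other goods → 4.25% → €1.58
Granola (1 lb) €5.02: unprepared groceries → 3.5% → €0.18
Photo printing (20 prints) €10.63: personal services → 0% → €0.00
Bananas (3 lb) €3.32: unprepared groceries → 3.5% → €0.12
Leather boots €277.31: clothing & footwear → 3.5% + 3.25% surcharge = 6.75% → €18.72
Cardigan €54.76: clothing & footwear → 3.5% → €1.92
Acetaminophen (200 ct) €12.03: over-the-counter medication → 3.75% → €0.45
Total tax = €1.36 + €1.58 + €0.18 + €0.12 + €18.72 + €1.92 + €0.45 = €24.33

€24.33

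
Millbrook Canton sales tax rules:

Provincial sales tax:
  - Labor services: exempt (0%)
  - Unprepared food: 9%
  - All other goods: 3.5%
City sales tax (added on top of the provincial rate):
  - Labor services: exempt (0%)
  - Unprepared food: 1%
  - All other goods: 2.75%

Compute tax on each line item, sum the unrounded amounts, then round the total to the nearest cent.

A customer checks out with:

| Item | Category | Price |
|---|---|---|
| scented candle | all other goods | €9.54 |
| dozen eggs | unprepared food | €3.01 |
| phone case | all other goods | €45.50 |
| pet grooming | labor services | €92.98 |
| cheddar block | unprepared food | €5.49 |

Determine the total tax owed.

Scented candle €9.54: all other goods → 3.5% + 2.75% city = 6.25% → €0.59625
Dozen eggs €3.01: unprepared food → 9% + 1% city = 10% → €0.301
Phone case €45.50: all other goods → 3.5% + 2.75% city = 6.25% → €2.84375
Pet grooming €92.98: labor services → 0% + 0% city = 0% → €0.00
Cheddar block €5.49: unprepared food → 9% + 1% city = 10% → €0.549
Unrounded tax sum = €4.29 → €4.29

€4.29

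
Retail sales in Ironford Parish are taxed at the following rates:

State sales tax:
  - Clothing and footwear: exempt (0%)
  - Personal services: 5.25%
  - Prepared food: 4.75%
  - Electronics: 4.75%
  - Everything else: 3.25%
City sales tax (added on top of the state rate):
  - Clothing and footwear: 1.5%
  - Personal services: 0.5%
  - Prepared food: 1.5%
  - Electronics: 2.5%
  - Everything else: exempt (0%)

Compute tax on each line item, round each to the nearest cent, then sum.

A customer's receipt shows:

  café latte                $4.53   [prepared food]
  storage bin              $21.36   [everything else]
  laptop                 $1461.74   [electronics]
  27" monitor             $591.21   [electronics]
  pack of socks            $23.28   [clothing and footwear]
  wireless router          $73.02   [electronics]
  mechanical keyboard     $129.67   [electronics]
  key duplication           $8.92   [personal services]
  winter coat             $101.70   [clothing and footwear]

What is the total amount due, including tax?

$2582.32

Café latte $4.53: prepared food → 4.75% + 1.5% city = 6.25% → $0.28
Storage bin $21.36: everything else → 3.25% + 0% city = 3.25% → $0.69
Laptop $1461.74: electronics → 4.75% + 2.5% city = 7.25% → $105.98
27" monitor $591.21: electronics → 4.75% + 2.5% city = 7.25% → $42.86
Pack of socks $23.28: clothing and footwear → 0% + 1.5% city = 1.5% → $0.35
Wireless router $73.02: electronics → 4.75% + 2.5% city = 7.25% → $5.29
Mechanical keyboard $129.67: electronics → 4.75% + 2.5% city = 7.25% → $9.40
Key duplication $8.92: personal services → 5.25% + 0.5% city = 5.75% → $0.51
Winter coat $101.70: clothing and footwear → 0% + 1.5% city = 1.5% → $1.53
Subtotal = $2415.43; tax = $166.89; total due = $2582.32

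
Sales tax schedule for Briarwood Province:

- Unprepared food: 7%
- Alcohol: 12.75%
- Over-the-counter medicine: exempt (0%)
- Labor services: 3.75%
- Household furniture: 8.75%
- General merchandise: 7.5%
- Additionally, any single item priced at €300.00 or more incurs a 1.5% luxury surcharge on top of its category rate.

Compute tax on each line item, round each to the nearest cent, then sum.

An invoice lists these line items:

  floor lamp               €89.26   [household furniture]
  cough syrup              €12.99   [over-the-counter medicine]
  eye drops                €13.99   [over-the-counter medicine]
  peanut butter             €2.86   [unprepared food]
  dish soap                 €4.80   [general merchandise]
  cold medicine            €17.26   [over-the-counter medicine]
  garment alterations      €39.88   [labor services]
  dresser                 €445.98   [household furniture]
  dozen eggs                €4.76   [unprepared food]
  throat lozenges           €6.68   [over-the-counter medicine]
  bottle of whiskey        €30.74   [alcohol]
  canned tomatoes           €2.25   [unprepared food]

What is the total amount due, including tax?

€731.44

Floor lamp €89.26: household furniture → 8.75% → €7.81
Cough syrup €12.99: over-the-counter medicine → 0% → €0.00
Eye drops €13.99: over-the-counter medicine → 0% → €0.00
Peanut butter €2.86: unprepared food → 7% → €0.20
Dish soap €4.80: general merchandise → 7.5% → €0.36
Cold medicine €17.26: over-the-counter medicine → 0% → €0.00
Garment alterations €39.88: labor services → 3.75% → €1.50
Dresser €445.98: household furniture → 8.75% + 1.5% surcharge = 10.25% → €45.71
Dozen eggs €4.76: unprepared food → 7% → €0.33
Throat lozenges €6.68: over-the-counter medicine → 0% → €0.00
Bottle of whiskey €30.74: alcohol → 12.75% → €3.92
Canned tomatoes €2.25: unprepared food → 7% → €0.16
Subtotal = €671.45; tax = €59.99; total due = €731.44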